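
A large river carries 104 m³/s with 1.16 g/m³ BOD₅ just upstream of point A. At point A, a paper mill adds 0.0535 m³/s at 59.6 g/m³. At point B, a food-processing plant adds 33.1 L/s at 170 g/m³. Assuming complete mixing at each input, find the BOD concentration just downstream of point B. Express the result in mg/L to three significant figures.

After input A: C = (104·1.16 + 0.0535·59.6) / 104.1 = 1.19 mg/L.
33.1 L/s = 0.0331 m³/s.
After input B: C = (104.1·1.19 + 0.0331·170) / 104.1 = 1.244 mg/L.

1.24 mg/L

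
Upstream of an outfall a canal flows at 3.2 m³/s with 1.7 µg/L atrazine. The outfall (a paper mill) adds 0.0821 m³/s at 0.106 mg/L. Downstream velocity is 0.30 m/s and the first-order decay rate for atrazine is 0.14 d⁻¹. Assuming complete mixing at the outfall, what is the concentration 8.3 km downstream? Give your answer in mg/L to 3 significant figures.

1.7 µg/L = 0.0017 mg/L.
After complete mixing, C₀ = (0.0821·0.106 + 3.2·0.0017) / 3.282 = 0.004309 mg/L.
Travel time t = 8300 m / 0.30 m/s = 2.767e+04 s = 0.3202 d.
C = 0.004309·exp(−0.14·0.3202) = 0.004309·0.9562 = 0.00412 mg/L.

0.00412 mg/L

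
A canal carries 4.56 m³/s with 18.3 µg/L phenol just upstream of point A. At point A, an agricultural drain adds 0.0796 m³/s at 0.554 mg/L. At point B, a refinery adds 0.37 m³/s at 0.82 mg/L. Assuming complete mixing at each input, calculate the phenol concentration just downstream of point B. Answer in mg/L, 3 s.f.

0.0860 mg/L

18.3 µg/L = 0.0183 mg/L.
After input A: C = (4.56·0.0183 + 0.0796·0.554) / 4.64 = 0.02749 mg/L.
After input B: C = (4.64·0.02749 + 0.37·0.82) / 5.01 = 0.08602 mg/L.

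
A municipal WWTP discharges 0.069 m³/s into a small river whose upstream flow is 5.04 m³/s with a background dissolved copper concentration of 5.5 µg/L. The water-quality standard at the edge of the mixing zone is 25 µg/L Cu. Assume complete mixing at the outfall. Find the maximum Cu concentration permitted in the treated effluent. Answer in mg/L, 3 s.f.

5.5 µg/L = 0.0055 mg/L.
25 µg/L = 0.025 mg/L.
Mass balance: 0.025·5.109 = 0.069·Cₑ + 5.04·0.0055.
Cₑ = (0.1277 − 0.02772) / 0.069 = 1.449 mg/L.

1.45 mg/L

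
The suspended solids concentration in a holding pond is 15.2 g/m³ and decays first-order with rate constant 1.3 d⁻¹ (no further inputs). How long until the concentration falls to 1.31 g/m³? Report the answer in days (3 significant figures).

t = ln(C₀/C)/k = ln(15.2/1.31)/1.3 = 2.451/1.3 = 1.886 d.

1.89 d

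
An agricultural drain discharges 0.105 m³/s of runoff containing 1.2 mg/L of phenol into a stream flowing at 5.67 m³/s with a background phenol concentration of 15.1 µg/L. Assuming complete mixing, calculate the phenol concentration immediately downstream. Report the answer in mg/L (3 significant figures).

15.1 µg/L = 0.0151 mg/L.
Flow-weighted mixing gives C = (0.105·1.2 + 5.67·0.0151) / (0.105 + 5.67) = 0.2116/5.775 = 0.03664 mg/L.

0.0366 mg/L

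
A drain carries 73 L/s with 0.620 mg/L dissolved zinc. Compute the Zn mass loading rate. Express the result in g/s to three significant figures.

73 L/s = 0.073 m³/s.
Mass flux = Q·C = 0.073 m³/s × 0.62 g/m³ = 0.04526 g/s.

0.0453 g/s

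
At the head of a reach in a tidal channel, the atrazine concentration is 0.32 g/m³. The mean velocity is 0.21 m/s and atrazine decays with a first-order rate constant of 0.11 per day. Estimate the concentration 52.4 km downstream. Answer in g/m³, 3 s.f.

0.233 g/m³

Travel time t = 52.4 km / 0.21 m/s = 5.24e+04/0.21 = 2.495e+05 s = 2.888 d.
First-order decay: C = 0.32·exp(−0.11·2.888) = 0.32·0.7278 = 0.2329 g/m³.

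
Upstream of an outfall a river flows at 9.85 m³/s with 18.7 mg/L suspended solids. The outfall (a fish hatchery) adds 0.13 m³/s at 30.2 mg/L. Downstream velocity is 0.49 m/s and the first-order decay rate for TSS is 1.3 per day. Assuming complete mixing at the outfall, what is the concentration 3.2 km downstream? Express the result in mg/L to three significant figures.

17.1 mg/L

After complete mixing, C₀ = (0.13·30.2 + 9.85·18.7) / 9.98 = 18.85 mg/L.
Travel time t = 3200 m / 0.49 m/s = 6531 s = 0.07559 d.
C = 18.85·exp(−1.3·0.07559) = 18.85·0.9064 = 17.09 mg/L.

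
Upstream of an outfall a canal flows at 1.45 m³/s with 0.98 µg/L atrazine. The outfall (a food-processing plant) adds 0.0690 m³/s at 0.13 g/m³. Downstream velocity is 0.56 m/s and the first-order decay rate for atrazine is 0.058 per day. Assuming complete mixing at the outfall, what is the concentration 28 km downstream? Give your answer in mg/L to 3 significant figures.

0.00661 mg/L

0.98 µg/L = 0.00098 mg/L.
After complete mixing, C₀ = (0.069·0.13 + 1.45·0.00098) / 1.519 = 0.006841 mg/L.
Travel time t = 2.8e+04 m / 0.56 m/s = 5e+04 s = 0.5787 d.
C = 0.006841·exp(−0.058·0.5787) = 0.006841·0.967 = 0.006615 mg/L.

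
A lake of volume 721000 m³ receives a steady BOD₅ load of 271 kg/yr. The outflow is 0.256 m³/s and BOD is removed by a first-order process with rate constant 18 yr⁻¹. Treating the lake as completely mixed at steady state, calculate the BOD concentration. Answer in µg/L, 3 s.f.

12.9 µg/L

Outflow Q = 0.256 m³/s × 3.156e+07 s/yr = 8.079e+06 m³/yr.
Steady-state CSTR mass balance: W = Q·C + k·V·C, so C = W/(Q + kV).
Q + kV = 8.079e+06 + 18·721000 = 2.106e+07 m³/yr.
C = 271/2.106e+07 = 1.287e-05 kg/m³ = 0.01287 mg/L = 12.87 µg/L.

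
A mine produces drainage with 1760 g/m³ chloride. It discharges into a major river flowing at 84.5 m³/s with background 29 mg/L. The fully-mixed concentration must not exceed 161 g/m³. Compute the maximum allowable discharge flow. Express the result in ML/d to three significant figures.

603 ML/d

Mass balance at complete mixing: C_std·(Q_w + Q_r) = Q_w·C_e + Q_r·C_b.
Rearranging, Q_w = Q_r·(C_std − C_b)/(C_e − C_std) = 84.5·(161 − 29) / (1760 − 161) = 6.976 m³/s.
= 602.7 ML/d.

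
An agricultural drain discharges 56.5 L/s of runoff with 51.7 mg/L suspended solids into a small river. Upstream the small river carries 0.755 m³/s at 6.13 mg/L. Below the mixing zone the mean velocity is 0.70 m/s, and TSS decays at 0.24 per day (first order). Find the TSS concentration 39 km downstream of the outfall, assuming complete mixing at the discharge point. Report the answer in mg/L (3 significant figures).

7.97 mg/L

56.5 L/s = 0.0565 m³/s.
After complete mixing, C₀ = (0.0565·51.7 + 0.755·6.13) / 0.8115 = 9.303 mg/L.
Travel time t = 3.9e+04 m / 0.70 m/s = 5.571e+04 s = 0.6448 d.
C = 9.303·exp(−0.24·0.6448) = 9.303·0.8566 = 7.969 mg/L.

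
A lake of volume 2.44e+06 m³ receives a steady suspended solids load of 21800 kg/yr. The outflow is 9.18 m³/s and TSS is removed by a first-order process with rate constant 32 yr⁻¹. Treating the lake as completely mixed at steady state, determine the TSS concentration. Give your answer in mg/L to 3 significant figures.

0.0593 mg/L

Outflow Q = 9.18 m³/s × 3.156e+07 s/yr = 2.897e+08 m³/yr.
Steady-state CSTR mass balance: W = Q·C + k·V·C, so C = W/(Q + kV).
Q + kV = 2.897e+08 + 32·2.44e+06 = 3.678e+08 m³/yr.
C = 21800/3.678e+08 = 5.927e-05 kg/m³ = 0.05927 mg/L.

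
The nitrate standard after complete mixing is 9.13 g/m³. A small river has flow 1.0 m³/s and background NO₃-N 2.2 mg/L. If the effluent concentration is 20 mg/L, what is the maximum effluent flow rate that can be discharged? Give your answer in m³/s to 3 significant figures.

0.638 m³/s

Mass balance at complete mixing: C_std·(Q_w + Q_r) = Q_w·C_e + Q_r·C_b.
Rearranging, Q_w = Q_r·(C_std − C_b)/(C_e − C_std) = 1.0·(9.13 − 2.2) / (20 − 9.13) = 0.6375 m³/s.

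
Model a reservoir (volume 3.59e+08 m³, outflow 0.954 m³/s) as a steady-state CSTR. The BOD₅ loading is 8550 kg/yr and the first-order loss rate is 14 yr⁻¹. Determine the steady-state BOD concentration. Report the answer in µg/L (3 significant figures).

Outflow Q = 0.954 m³/s × 3.156e+07 s/yr = 3.011e+07 m³/yr.
Steady-state CSTR mass balance: W = Q·C + k·V·C, so C = W/(Q + kV).
Q + kV = 3.011e+07 + 14·3.59e+08 = 5.056e+09 m³/yr.
C = 8550/5.056e+09 = 1.691e-06 kg/m³ = 0.001691 mg/L = 1.691 µg/L.

1.69 µg/L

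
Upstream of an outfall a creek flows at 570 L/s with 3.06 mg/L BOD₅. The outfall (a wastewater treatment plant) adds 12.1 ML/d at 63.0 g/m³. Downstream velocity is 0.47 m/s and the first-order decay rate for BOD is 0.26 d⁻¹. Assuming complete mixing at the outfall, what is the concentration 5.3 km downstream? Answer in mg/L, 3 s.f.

14.4 mg/L

12.1 ML/d = 0.14 m³/s.
570 L/s = 0.57 m³/s.
After complete mixing, C₀ = (0.14·63 + 0.57·3.06) / 0.71 = 14.88 mg/L.
Travel time t = 5300 m / 0.47 m/s = 1.128e+04 s = 0.1305 d.
C = 14.88·exp(−0.26·0.1305) = 14.88·0.9666 = 14.39 mg/L.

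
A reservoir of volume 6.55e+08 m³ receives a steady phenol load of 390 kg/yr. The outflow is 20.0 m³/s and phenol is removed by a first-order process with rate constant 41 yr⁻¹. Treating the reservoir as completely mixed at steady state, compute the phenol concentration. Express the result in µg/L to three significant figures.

0.0142 µg/L

Outflow Q = 20.0 m³/s × 3.156e+07 s/yr = 6.312e+08 m³/yr.
Steady-state CSTR mass balance: W = Q·C + k·V·C, so C = W/(Q + kV).
Q + kV = 6.312e+08 + 41·6.55e+08 = 2.749e+10 m³/yr.
C = 390/2.749e+10 = 1.419e-08 kg/m³ = 1.419e-05 mg/L = 0.01419 µg/L.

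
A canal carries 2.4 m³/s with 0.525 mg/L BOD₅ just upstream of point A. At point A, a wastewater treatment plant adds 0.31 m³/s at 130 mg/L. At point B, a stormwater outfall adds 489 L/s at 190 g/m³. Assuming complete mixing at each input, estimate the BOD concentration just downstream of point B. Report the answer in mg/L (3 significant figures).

42.0 mg/L

After input A: C = (2.4·0.525 + 0.31·130) / 2.71 = 15.34 mg/L.
489 L/s = 0.489 m³/s.
After input B: C = (2.71·15.34 + 0.489·190) / 3.199 = 42.04 mg/L.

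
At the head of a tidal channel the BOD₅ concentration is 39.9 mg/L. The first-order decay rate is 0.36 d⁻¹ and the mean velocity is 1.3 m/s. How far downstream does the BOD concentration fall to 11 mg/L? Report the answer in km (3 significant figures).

402 km

From C = C₀·e^(−kt), t = ln(C₀/C)/k = ln(39.9/11)/0.36 = 1.288/0.36 = 3.579 d.
Distance = v·t = 1.3 m/s × 3.092e+05 s = 4.02e+05 m = 402 km.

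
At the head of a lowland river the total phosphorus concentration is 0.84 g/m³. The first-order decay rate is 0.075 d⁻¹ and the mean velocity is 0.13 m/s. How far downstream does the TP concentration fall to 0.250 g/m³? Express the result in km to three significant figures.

182 km

From C = C₀·e^(−kt), t = ln(C₀/C)/k = ln(0.84/0.250)/0.075 = 1.212/0.075 = 16.16 d.
Distance = v·t = 0.13 m/s × 1.396e+06 s = 1.815e+05 m = 181.5 km.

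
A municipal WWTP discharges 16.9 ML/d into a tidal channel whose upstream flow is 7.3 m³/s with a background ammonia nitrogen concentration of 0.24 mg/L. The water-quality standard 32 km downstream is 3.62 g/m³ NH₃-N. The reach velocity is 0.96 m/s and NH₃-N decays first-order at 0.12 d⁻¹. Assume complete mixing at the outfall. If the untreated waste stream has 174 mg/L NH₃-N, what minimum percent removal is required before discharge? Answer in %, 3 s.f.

21.6 %

16.9 ML/d = 0.1956 m³/s.
Travel time to the compliance point: t = 3.2e+04/0.96 = 3.333e+04 s = 0.3858 d; decay factor exp(−0.12·0.3858) = 0.9548.
So the concentration just after mixing may be at most 3.62/0.9548 = 3.792 mg/L.
Mass balance: 3.792·7.496 = 0.1956·Cₑ + 7.3·0.24.
Cₑ = (28.42 − 1.752) / 0.1956 = 136.3 mg/L.
Required removal = 1 − 136.3/174 = 21.65 %.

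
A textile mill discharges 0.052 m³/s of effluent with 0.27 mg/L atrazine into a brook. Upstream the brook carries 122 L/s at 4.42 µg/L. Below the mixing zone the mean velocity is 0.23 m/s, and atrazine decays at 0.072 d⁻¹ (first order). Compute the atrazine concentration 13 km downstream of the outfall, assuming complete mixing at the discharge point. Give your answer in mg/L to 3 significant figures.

0.0799 mg/L

122 L/s = 0.122 m³/s.
4.42 µg/L = 0.00442 mg/L.
After complete mixing, C₀ = (0.052·0.27 + 0.122·0.00442) / 0.174 = 0.08379 mg/L.
Travel time t = 1.3e+04 m / 0.23 m/s = 5.652e+04 s = 0.6542 d.
C = 0.08379·exp(−0.072·0.6542) = 0.08379·0.954 = 0.07993 mg/L.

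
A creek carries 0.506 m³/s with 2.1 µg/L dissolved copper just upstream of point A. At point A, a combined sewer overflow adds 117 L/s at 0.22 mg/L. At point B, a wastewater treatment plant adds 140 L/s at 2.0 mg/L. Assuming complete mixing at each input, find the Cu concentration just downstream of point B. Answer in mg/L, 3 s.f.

2.1 µg/L = 0.0021 mg/L.
117 L/s = 0.117 m³/s.
After input A: C = (0.506·0.0021 + 0.117·0.22) / 0.623 = 0.04302 mg/L.
140 L/s = 0.14 m³/s.
After input B: C = (0.623·0.04302 + 0.14·2) / 0.763 = 0.4021 mg/L.

0.402 mg/L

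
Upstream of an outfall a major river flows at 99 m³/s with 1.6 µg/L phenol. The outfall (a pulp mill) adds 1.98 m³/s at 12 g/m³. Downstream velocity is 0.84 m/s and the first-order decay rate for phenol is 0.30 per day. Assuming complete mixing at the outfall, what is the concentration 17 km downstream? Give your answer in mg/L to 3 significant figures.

0.221 mg/L

1.6 µg/L = 0.0016 mg/L.
After complete mixing, C₀ = (1.98·12 + 99·0.0016) / 101 = 0.2369 mg/L.
Travel time t = 1.7e+04 m / 0.84 m/s = 2.024e+04 s = 0.2342 d.
C = 0.2369·exp(−0.30·0.2342) = 0.2369·0.9321 = 0.2208 mg/L.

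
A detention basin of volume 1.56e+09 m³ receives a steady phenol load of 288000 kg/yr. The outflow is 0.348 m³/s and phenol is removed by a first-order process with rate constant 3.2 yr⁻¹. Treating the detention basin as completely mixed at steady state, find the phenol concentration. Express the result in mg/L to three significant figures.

Outflow Q = 0.348 m³/s × 3.156e+07 s/yr = 1.098e+07 m³/yr.
Steady-state CSTR mass balance: W = Q·C + k·V·C, so C = W/(Q + kV).
Q + kV = 1.098e+07 + 3.2·1.56e+09 = 5.003e+09 m³/yr.
C = 288000/5.003e+09 = 5.757e-05 kg/m³ = 0.05757 mg/L.

0.0576 mg/L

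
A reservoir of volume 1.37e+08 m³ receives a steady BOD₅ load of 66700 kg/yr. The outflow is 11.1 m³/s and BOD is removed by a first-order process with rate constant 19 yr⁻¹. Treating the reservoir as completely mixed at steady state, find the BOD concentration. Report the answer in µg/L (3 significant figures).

22.6 µg/L

Outflow Q = 11.1 m³/s × 3.156e+07 s/yr = 3.503e+08 m³/yr.
Steady-state CSTR mass balance: W = Q·C + k·V·C, so C = W/(Q + kV).
Q + kV = 3.503e+08 + 19·1.37e+08 = 2.953e+09 m³/yr.
C = 66700/2.953e+09 = 2.258e-05 kg/m³ = 0.02258 mg/L = 22.58 µg/L.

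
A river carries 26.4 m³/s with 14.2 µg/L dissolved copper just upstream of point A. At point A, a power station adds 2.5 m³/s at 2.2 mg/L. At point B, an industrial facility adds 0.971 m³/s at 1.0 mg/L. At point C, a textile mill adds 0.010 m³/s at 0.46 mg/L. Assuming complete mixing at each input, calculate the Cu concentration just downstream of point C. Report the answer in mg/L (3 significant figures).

14.2 µg/L = 0.0142 mg/L.
After input A: C = (26.4·0.0142 + 2.5·2.2) / 28.9 = 0.2033 mg/L.
After input B: C = (28.9·0.2033 + 0.971·1) / 29.87 = 0.2292 mg/L.
After input C: C = (29.87·0.2292 + 0.01·0.46) / 29.88 = 0.2293 mg/L.

0.229 mg/L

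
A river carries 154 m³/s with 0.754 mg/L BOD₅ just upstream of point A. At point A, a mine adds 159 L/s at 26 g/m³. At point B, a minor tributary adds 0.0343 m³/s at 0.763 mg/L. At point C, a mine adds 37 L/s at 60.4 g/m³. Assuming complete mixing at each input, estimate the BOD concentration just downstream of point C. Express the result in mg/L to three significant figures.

159 L/s = 0.159 m³/s.
After input A: C = (154·0.754 + 0.159·26) / 154.2 = 0.78 mg/L.
After input B: C = (154.2·0.78 + 0.0343·0.763) / 154.2 = 0.78 mg/L.
37 L/s = 0.037 m³/s.
After input C: C = (154.2·0.78 + 0.037·60.4) / 154.2 = 0.7943 mg/L.

0.794 mg/L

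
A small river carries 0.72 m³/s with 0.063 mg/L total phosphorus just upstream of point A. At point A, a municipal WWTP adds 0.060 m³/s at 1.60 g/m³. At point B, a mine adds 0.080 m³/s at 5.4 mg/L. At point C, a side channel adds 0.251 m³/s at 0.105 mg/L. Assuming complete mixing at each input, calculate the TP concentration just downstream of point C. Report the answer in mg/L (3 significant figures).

0.540 mg/L

After input A: C = (0.72·0.063 + 0.06·1.6) / 0.78 = 0.1812 mg/L.
After input B: C = (0.78·0.1812 + 0.08·5.4) / 0.86 = 0.6667 mg/L.
After input C: C = (0.86·0.6667 + 0.251·0.105) / 1.111 = 0.5398 mg/L.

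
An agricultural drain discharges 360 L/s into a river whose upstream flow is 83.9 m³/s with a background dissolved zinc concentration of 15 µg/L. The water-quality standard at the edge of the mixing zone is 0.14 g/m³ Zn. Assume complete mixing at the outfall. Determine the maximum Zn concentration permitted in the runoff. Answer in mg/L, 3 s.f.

360 L/s = 0.36 m³/s.
15 µg/L = 0.015 mg/L.
Mass balance: 0.14·84.26 = 0.36·Cₑ + 83.9·0.015.
Cₑ = (11.8 − 1.258) / 0.36 = 29.27 mg/L.

29.3 mg/L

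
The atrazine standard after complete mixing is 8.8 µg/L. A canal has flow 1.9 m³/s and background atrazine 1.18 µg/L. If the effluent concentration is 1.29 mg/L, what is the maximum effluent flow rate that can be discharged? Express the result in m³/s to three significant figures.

0.0113 m³/s

1.18 µg/L = 0.00118 mg/L.
8.8 µg/L = 0.0088 mg/L.
Mass balance at complete mixing: C_std·(Q_w + Q_r) = Q_w·C_e + Q_r·C_b.
Rearranging, Q_w = Q_r·(C_std − C_b)/(C_e − C_std) = 1.9·(0.0088 − 0.00118) / (1.29 − 0.0088) = 0.0113 m³/s.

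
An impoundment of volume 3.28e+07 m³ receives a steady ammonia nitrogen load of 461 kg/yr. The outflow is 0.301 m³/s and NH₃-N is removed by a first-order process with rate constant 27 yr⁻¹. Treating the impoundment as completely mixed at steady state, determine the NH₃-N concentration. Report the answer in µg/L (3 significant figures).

Outflow Q = 0.301 m³/s × 3.156e+07 s/yr = 9.499e+06 m³/yr.
Steady-state CSTR mass balance: W = Q·C + k·V·C, so C = W/(Q + kV).
Q + kV = 9.499e+06 + 27·3.28e+07 = 8.951e+08 m³/yr.
C = 461/8.951e+08 = 5.15e-07 kg/m³ = 0.000515 mg/L = 0.515 µg/L.

0.515 µg/L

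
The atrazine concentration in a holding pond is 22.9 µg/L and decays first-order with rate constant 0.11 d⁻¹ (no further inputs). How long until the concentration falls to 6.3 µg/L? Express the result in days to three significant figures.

t = ln(C₀/C)/k = ln(22.9/6.3)/0.11 = 1.291/0.11 = 11.73 d.

11.7 d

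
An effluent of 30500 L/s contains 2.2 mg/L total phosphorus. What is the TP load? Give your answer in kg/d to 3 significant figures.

5800 kg/d

30500 L/s = 30.5 m³/s.
Mass flux = Q·C = 30.5 m³/s × 2.2 g/m³ = 67.1 g/s.
= 67.1 g/s × 86.4 = 5797 kg/d.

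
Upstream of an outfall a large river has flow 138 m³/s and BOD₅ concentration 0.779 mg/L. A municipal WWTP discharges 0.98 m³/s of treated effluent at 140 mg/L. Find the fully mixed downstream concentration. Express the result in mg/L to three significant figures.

1.76 mg/L

Conservation of mass across the mixing zone: C = (0.98·140 + 138·0.779) / (0.98 + 138) = 244.7/139 = 1.761 mg/L.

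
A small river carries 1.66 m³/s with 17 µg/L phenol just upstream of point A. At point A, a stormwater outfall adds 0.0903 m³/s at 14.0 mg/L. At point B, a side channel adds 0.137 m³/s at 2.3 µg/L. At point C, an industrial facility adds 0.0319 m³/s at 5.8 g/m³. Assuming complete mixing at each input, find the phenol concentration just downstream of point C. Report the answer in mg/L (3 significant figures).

17 µg/L = 0.017 mg/L.
After input A: C = (1.66·0.017 + 0.0903·14) / 1.75 = 0.7384 mg/L.
2.3 µg/L = 0.0023 mg/L.
After input B: C = (1.75·0.7384 + 0.137·0.0023) / 1.887 = 0.685 mg/L.
After input C: C = (1.887·0.685 + 0.0319·5.8) / 1.919 = 0.77 mg/L.

0.770 mg/L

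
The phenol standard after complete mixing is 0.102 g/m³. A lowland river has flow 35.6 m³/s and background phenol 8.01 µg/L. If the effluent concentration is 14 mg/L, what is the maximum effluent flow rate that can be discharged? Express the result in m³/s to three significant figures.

0.241 m³/s

8.01 µg/L = 0.00801 mg/L.
Mass balance at complete mixing: C_std·(Q_w + Q_r) = Q_w·C_e + Q_r·C_b.
Rearranging, Q_w = Q_r·(C_std − C_b)/(C_e − C_std) = 35.6·(0.102 − 0.00801) / (14 − 0.102) = 0.2408 m³/s.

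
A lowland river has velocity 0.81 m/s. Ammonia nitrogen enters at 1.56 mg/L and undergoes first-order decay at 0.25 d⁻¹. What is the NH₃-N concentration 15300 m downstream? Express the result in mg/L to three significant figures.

1.48 mg/L

Travel time t = 15300 m / 0.81 m/s = 1.53e+04/0.81 = 1.889e+04 s = 0.2186 d.
First-order decay: C = 1.56·exp(−0.25·0.2186) = 1.56·0.9468 = 1.477 mg/L.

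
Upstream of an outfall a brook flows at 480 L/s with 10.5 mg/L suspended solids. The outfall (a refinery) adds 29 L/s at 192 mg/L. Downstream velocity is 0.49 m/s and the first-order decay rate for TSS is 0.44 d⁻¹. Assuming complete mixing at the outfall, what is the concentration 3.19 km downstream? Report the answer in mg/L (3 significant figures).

20.2 mg/L

29 L/s = 0.029 m³/s.
480 L/s = 0.48 m³/s.
After complete mixing, C₀ = (0.029·192 + 0.48·10.5) / 0.509 = 20.84 mg/L.
Travel time t = 3190 m / 0.49 m/s = 6510 s = 0.07535 d.
C = 20.84·exp(−0.44·0.07535) = 20.84·0.9674 = 20.16 mg/L.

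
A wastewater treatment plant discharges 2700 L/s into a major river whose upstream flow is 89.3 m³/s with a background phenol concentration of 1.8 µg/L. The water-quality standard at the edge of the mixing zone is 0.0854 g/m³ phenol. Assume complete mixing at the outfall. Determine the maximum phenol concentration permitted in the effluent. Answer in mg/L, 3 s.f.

2700 L/s = 2.7 m³/s.
1.8 µg/L = 0.0018 mg/L.
Mass balance: 0.0854·92 = 2.7·Cₑ + 89.3·0.0018.
Cₑ = (7.857 − 0.1607) / 2.7 = 2.85 mg/L.

2.85 mg/L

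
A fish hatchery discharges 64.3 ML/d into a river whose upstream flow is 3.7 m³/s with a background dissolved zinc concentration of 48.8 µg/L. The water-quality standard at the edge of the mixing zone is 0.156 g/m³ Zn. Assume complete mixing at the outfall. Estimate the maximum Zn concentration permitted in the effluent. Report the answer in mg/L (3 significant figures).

0.689 mg/L

64.3 ML/d = 0.7442 m³/s.
48.8 µg/L = 0.0488 mg/L.
Mass balance: 0.156·4.444 = 0.7442·Cₑ + 3.7·0.0488.
Cₑ = (0.6933 − 0.1806) / 0.7442 = 0.689 mg/L.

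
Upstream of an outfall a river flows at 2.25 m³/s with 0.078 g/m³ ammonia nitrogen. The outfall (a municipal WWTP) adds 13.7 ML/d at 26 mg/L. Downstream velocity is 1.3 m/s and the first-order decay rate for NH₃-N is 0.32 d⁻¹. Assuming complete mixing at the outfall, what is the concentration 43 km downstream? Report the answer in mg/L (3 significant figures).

13.7 ML/d = 0.1586 m³/s.
After complete mixing, C₀ = (0.1586·26 + 2.25·0.078) / 2.409 = 1.785 mg/L.
Travel time t = 4.3e+04 m / 1.3 m/s = 3.308e+04 s = 0.3828 d.
C = 1.785·exp(−0.32·0.3828) = 1.785·0.8847 = 1.579 mg/L.

1.58 mg/L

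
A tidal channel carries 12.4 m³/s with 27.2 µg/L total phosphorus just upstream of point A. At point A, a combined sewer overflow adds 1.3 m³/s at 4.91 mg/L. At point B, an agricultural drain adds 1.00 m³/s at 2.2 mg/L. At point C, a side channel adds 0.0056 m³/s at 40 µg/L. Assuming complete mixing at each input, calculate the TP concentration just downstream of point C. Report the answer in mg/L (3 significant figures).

27.2 µg/L = 0.0272 mg/L.
After input A: C = (12.4·0.0272 + 1.3·4.91) / 13.7 = 0.4905 mg/L.
After input B: C = (13.7·0.4905 + 1·2.2) / 14.7 = 0.6068 mg/L.
40 µg/L = 0.04 mg/L.
After input C: C = (14.7·0.6068 + 0.0056·0.04) / 14.71 = 0.6066 mg/L.

0.607 mg/L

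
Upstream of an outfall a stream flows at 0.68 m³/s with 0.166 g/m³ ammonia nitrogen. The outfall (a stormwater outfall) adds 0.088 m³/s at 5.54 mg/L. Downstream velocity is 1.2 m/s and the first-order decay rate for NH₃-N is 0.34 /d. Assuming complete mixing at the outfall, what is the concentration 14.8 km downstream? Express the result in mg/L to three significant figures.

0.745 mg/L

After complete mixing, C₀ = (0.088·5.54 + 0.68·0.166) / 0.768 = 0.7818 mg/L.
Travel time t = 1.48e+04 m / 1.2 m/s = 1.233e+04 s = 0.1427 d.
C = 0.7818·exp(−0.34·0.1427) = 0.7818·0.9526 = 0.7447 mg/L.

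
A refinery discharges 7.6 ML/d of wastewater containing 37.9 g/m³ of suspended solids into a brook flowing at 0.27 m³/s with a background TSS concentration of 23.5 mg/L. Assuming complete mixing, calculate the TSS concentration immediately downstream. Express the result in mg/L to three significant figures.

27.0 mg/L

7.6 ML/d = 0.08796 m³/s.
Flow-weighted mixing gives C = (0.08796·37.9 + 0.27·23.5) / (0.08796 + 0.27) = 9.679/0.358 = 27.04 mg/L.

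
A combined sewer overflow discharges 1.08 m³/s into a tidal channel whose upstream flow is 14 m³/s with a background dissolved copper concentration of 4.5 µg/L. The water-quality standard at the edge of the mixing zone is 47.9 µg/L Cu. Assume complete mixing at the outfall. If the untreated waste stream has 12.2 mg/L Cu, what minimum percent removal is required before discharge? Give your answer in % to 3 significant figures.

4.5 µg/L = 0.0045 mg/L.
47.9 µg/L = 0.0479 mg/L.
Mass balance: 0.0479·15.08 = 1.08·Cₑ + 14·0.0045.
Cₑ = (0.7223 − 0.063) / 1.08 = 0.6105 mg/L.
Required removal = 1 − 0.6105/12.2 = 95 %.

95.0 %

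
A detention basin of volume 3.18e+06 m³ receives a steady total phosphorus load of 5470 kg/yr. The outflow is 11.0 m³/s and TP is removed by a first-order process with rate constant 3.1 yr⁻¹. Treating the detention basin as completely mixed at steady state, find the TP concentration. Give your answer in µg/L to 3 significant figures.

Outflow Q = 11.0 m³/s × 3.156e+07 s/yr = 3.471e+08 m³/yr.
Steady-state CSTR mass balance: W = Q·C + k·V·C, so C = W/(Q + kV).
Q + kV = 3.471e+08 + 3.1·3.18e+06 = 3.57e+08 m³/yr.
C = 5470/3.57e+08 = 1.532e-05 kg/m³ = 0.01532 mg/L = 15.32 µg/L.

15.3 µg/L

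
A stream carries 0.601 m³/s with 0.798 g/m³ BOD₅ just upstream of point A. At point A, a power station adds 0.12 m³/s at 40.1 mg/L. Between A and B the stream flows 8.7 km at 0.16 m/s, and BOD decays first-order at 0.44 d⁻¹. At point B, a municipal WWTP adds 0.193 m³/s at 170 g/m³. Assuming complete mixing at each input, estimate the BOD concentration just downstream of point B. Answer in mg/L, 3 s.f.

After input A: C = (0.601·0.798 + 0.12·40.1) / 0.721 = 7.339 mg/L.
Over the 8.7 km reach to input B (t = 5.438e+04 s = 0.6293 d), decay gives C = 7.339·exp(−0.44·0.6293) = 5.564 mg/L.
After input B: C = (0.721·5.564 + 0.193·170) / 0.914 = 40.29 mg/L.

40.3 mg/L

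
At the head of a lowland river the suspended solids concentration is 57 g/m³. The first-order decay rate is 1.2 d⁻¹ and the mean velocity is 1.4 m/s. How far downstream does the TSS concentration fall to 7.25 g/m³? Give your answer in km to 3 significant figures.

From C = C₀·e^(−kt), t = ln(C₀/C)/k = ln(57/7.25)/1.2 = 2.062/1.2 = 1.718 d.
Distance = v·t = 1.4 m/s × 1.485e+05 s = 2.079e+05 m = 207.9 km.

208 km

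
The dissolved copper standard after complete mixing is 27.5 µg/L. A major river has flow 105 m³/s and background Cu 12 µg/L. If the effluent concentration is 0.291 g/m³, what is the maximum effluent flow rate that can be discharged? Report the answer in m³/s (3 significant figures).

12 µg/L = 0.012 mg/L.
27.5 µg/L = 0.0275 mg/L.
Mass balance at complete mixing: C_std·(Q_w + Q_r) = Q_w·C_e + Q_r·C_b.
Rearranging, Q_w = Q_r·(C_std − C_b)/(C_e − C_std) = 105·(0.0275 − 0.012) / (0.291 − 0.0275) = 6.176 m³/s.

6.18 m³/s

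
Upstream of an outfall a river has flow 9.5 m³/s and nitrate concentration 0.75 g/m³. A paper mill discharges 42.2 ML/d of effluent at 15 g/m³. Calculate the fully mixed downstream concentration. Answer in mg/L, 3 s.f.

1.45 mg/L

42.2 ML/d = 0.4884 m³/s.
Flow-weighted mixing gives C = (0.4884·15 + 9.5·0.75) / (0.4884 + 9.5) = 14.45/9.988 = 1.447 mg/L.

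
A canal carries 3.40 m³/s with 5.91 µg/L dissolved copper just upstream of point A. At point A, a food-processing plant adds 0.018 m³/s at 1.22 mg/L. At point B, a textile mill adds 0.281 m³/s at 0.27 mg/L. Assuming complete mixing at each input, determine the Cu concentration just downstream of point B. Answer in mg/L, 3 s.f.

0.0319 mg/L

5.91 µg/L = 0.00591 mg/L.
After input A: C = (3.4·0.00591 + 0.018·1.22) / 3.418 = 0.0123 mg/L.
After input B: C = (3.418·0.0123 + 0.281·0.27) / 3.699 = 0.03188 mg/L.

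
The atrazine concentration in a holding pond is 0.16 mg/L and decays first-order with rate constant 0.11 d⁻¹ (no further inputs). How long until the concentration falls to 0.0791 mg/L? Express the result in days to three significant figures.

t = ln(C₀/C)/k = ln(0.16/0.0791)/0.11 = 0.7045/0.11 = 6.404 d.

6.40 d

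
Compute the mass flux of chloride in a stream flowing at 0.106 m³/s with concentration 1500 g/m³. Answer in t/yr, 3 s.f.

5020 t/yr

Mass flux = Q·C = 0.106 m³/s × 1500 g/m³ = 159 g/s.
= 159 g/s × 31.56 = 5018 t/yr.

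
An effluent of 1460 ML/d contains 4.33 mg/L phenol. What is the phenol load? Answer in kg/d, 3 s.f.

1460 ML/d = 16.9 m³/s.
Mass flux = Q·C = 16.9 m³/s × 4.33 g/m³ = 73.17 g/s.
= 73.17 g/s × 86.4 = 6322 kg/d.

6320 kg/d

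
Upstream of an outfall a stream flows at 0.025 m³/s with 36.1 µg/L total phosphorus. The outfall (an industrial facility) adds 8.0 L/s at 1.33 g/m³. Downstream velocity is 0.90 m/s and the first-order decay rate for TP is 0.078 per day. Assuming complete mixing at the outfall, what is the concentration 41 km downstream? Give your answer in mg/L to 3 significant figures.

8.0 L/s = 0.008 m³/s.
36.1 µg/L = 0.0361 mg/L.
After complete mixing, C₀ = (0.008·1.33 + 0.025·0.0361) / 0.033 = 0.3498 mg/L.
Travel time t = 4.1e+04 m / 0.90 m/s = 4.556e+04 s = 0.5273 d.
C = 0.3498·exp(−0.078·0.5273) = 0.3498·0.9597 = 0.3357 mg/L.

0.336 mg/L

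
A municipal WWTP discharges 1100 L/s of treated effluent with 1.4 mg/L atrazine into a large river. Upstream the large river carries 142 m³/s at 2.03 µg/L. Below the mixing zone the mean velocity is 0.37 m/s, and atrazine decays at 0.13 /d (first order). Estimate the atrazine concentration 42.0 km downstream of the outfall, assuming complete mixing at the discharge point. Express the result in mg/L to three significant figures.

0.0108 mg/L

1100 L/s = 1.1 m³/s.
2.03 µg/L = 0.00203 mg/L.
After complete mixing, C₀ = (1.1·1.4 + 142·0.00203) / 143.1 = 0.01278 mg/L.
Travel time t = 4.2e+04 m / 0.37 m/s = 1.135e+05 s = 1.314 d.
C = 0.01278·exp(−0.13·1.314) = 0.01278·0.843 = 0.01077 mg/L.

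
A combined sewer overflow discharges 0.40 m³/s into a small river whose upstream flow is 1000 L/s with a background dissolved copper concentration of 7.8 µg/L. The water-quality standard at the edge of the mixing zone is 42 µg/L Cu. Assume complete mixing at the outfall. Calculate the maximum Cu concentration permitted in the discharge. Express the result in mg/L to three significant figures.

0.127 mg/L

1000 L/s = 1 m³/s.
7.8 µg/L = 0.0078 mg/L.
42 µg/L = 0.042 mg/L.
Mass balance: 0.042·1.4 = 0.4·Cₑ + 1·0.0078.
Cₑ = (0.0588 − 0.0078) / 0.4 = 0.1275 mg/L.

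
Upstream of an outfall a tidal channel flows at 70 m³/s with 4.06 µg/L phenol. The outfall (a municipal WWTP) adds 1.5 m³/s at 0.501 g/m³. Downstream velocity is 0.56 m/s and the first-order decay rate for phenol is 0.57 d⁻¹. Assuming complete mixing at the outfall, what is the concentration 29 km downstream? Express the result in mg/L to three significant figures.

0.0103 mg/L

4.06 µg/L = 0.00406 mg/L.
After complete mixing, C₀ = (1.5·0.501 + 70·0.00406) / 71.5 = 0.01449 mg/L.
Travel time t = 2.9e+04 m / 0.56 m/s = 5.179e+04 s = 0.5994 d.
C = 0.01449·exp(−0.57·0.5994) = 0.01449·0.7106 = 0.01029 mg/L.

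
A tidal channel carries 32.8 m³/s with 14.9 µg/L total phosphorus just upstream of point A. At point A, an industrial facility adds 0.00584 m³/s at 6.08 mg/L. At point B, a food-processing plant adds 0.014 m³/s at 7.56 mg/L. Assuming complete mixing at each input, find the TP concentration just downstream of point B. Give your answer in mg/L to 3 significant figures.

14.9 µg/L = 0.0149 mg/L.
After input A: C = (32.8·0.0149 + 0.00584·6.08) / 32.81 = 0.01598 mg/L.
After input B: C = (32.81·0.01598 + 0.014·7.56) / 32.82 = 0.0192 mg/L.

0.0192 mg/L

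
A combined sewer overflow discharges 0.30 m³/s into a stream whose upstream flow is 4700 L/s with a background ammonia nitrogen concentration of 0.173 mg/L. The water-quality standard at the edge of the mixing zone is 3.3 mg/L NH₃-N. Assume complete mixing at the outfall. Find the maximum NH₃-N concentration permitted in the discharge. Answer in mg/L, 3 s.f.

4700 L/s = 4.7 m³/s.
Mass balance: 3.3·5 = 0.3·Cₑ + 4.7·0.173.
Cₑ = (16.5 − 0.8131) / 0.3 = 52.29 mg/L.

52.3 mg/L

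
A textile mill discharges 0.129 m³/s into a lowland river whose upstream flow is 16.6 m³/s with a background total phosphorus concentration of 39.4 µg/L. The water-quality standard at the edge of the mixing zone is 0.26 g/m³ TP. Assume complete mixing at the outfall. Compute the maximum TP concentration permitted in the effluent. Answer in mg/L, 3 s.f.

39.4 µg/L = 0.0394 mg/L.
Mass balance: 0.26·16.73 = 0.129·Cₑ + 16.6·0.0394.
Cₑ = (4.35 − 0.654) / 0.129 = 28.65 mg/L.

28.6 mg/L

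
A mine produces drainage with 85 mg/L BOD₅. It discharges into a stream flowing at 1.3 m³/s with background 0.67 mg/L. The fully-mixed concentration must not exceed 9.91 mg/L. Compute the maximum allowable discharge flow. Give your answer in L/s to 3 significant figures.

Mass balance at complete mixing: C_std·(Q_w + Q_r) = Q_w·C_e + Q_r·C_b.
Rearranging, Q_w = Q_r·(C_std − C_b)/(C_e − C_std) = 1.3·(9.91 − 0.67) / (85 − 9.91) = 0.16 m³/s.
= 160 L/s.

160 L/s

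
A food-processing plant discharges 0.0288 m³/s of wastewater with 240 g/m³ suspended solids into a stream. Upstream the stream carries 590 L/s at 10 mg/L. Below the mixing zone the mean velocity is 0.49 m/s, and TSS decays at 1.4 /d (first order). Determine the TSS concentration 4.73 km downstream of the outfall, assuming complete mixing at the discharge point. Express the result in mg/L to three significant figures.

17.7 mg/L

590 L/s = 0.59 m³/s.
After complete mixing, C₀ = (0.0288·240 + 0.59·10) / 0.6188 = 20.7 mg/L.
Travel time t = 4730 m / 0.49 m/s = 9653 s = 0.1117 d.
C = 20.7·exp(−1.4·0.1117) = 20.7·0.8552 = 17.71 mg/L.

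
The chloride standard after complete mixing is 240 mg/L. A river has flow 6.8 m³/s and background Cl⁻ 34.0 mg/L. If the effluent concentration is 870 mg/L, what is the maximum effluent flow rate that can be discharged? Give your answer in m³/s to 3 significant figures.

2.22 m³/s

Mass balance at complete mixing: C_std·(Q_w + Q_r) = Q_w·C_e + Q_r·C_b.
Rearranging, Q_w = Q_r·(C_std − C_b)/(C_e − C_std) = 6.8·(240 − 34) / (870 − 240) = 2.223 m³/s.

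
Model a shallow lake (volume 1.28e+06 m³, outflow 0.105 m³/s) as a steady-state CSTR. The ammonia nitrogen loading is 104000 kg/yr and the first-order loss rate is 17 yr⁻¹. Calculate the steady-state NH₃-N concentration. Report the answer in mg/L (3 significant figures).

4.15 mg/L

Outflow Q = 0.105 m³/s × 3.156e+07 s/yr = 3.314e+06 m³/yr.
Steady-state CSTR mass balance: W = Q·C + k·V·C, so C = W/(Q + kV).
Q + kV = 3.314e+06 + 17·1.28e+06 = 2.507e+07 m³/yr.
C = 104000/2.507e+07 = 0.004148 kg/m³ = 4.148 mg/L.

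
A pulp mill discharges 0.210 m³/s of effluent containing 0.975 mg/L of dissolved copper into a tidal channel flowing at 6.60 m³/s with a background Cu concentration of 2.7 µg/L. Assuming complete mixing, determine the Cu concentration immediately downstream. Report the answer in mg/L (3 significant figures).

0.0327 mg/L

2.7 µg/L = 0.0027 mg/L.
By mass balance at complete mixing, C = (0.21·0.975 + 6.6·0.0027) / (0.21 + 6.6) = 0.2226/6.81 = 0.03268 mg/L.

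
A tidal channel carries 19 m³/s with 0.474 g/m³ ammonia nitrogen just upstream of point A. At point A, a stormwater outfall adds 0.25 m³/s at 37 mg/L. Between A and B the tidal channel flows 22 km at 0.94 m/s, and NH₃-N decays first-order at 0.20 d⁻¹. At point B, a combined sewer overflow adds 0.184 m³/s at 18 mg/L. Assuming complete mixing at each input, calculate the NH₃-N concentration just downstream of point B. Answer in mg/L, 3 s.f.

1.06 mg/L

After input A: C = (19·0.474 + 0.25·37) / 19.25 = 0.9484 mg/L.
Over the 22 km reach to input B (t = 2.34e+04 s = 0.2709 d), decay gives C = 0.9484·exp(−0.20·0.2709) = 0.8984 mg/L.
After input B: C = (19.25·0.8984 + 0.184·18) / 19.43 = 1.06 mg/L.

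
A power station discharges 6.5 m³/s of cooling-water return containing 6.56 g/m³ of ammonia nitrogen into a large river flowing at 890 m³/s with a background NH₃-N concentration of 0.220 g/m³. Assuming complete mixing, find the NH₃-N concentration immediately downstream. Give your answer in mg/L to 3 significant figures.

Conservation of mass across the mixing zone: C = (6.5·6.56 + 890·0.22) / (6.5 + 890) = 238.4/896.5 = 0.266 mg/L.

0.266 mg/L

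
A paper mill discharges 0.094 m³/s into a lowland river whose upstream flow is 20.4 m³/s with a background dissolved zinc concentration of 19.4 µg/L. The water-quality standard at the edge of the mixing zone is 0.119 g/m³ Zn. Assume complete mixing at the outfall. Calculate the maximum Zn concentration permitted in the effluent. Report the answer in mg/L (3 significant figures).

21.7 mg/L

19.4 µg/L = 0.0194 mg/L.
Mass balance: 0.119·20.49 = 0.094·Cₑ + 20.4·0.0194.
Cₑ = (2.439 − 0.3958) / 0.094 = 21.73 mg/L.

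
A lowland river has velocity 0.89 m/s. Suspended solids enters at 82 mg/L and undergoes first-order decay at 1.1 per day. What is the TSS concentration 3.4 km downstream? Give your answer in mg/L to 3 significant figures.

78.1 mg/L

Travel time t = 3.4 km / 0.89 m/s = 3400/0.89 = 3820 s = 0.04422 d.
First-order decay: C = 82·exp(−1.1·0.04422) = 82·0.9525 = 78.11 mg/L.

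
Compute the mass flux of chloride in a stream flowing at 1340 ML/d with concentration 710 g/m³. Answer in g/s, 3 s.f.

1340 ML/d = 15.51 m³/s.
Mass flux = Q·C = 15.51 m³/s × 710 g/m³ = 1.101e+04 g/s.

11000 g/s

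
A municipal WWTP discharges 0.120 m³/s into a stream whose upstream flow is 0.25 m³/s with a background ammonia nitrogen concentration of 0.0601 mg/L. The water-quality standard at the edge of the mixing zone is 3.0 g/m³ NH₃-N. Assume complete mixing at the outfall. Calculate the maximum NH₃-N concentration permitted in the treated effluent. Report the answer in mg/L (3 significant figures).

9.12 mg/L

Mass balance: 3·0.37 = 0.12·Cₑ + 0.25·0.0601.
Cₑ = (1.11 − 0.01503) / 0.12 = 9.125 mg/L.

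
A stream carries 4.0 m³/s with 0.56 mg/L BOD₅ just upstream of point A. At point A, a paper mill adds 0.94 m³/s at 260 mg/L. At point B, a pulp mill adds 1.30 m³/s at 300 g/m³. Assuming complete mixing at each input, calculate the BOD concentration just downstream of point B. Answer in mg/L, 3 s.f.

After input A: C = (4·0.56 + 0.94·260) / 4.94 = 49.93 mg/L.
After input B: C = (4.94·49.93 + 1.3·300) / 6.24 = 102 mg/L.

102 mg/L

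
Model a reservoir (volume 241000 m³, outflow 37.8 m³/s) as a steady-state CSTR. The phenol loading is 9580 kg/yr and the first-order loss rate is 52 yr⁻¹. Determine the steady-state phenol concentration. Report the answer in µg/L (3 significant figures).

7.95 µg/L

Outflow Q = 37.8 m³/s × 3.156e+07 s/yr = 1.193e+09 m³/yr.
Steady-state CSTR mass balance: W = Q·C + k·V·C, so C = W/(Q + kV).
Q + kV = 1.193e+09 + 52·241000 = 1.205e+09 m³/yr.
C = 9580/1.205e+09 = 7.948e-06 kg/m³ = 0.007948 mg/L = 7.948 µg/L.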